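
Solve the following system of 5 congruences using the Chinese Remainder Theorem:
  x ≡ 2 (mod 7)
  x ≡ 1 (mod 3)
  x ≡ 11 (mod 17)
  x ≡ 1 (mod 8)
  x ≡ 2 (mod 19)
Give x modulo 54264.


Product of moduli M = 7 · 3 · 17 · 8 · 19 = 54264.
Merge one congruence at a time:
  Start: x ≡ 2 (mod 7).
  Combine with x ≡ 1 (mod 3); new modulus lcm = 21.
    Write x = 2 + 7·t and substitute into x ≡ 1 (mod 3): 7·t ≡ 1 − 2 = -1 (mod 3).
    Reduce coefficients mod 3: 1·t ≡ 2 (mod 3).
    So t ≡ 2 (mod 3).
    Then x = 2 + 7·2 = 16, valid modulo lcm(7, 3) = 21: x ≡ 16 (mod 21).
  Combine with x ≡ 11 (mod 17); new modulus lcm = 357.
    Write x = 16 + 21·t and substitute into x ≡ 11 (mod 17): 21·t ≡ 11 − 16 = -5 (mod 17).
    Reduce coefficients mod 17: 4·t ≡ 12 (mod 17).
    The inverse of 4 mod 17 is 13 (since 4·13 = 52 = 3·17 + 1), so t ≡ 13·12 = 156 ≡ 3 (mod 17).
    Then x = 16 + 21·3 = 79, valid modulo lcm(21, 17) = 357: x ≡ 79 (mod 357).
  Combine with x ≡ 1 (mod 8); new modulus lcm = 2856.
    Write x = 79 + 357·t and substitute into x ≡ 1 (mod 8): 357·t ≡ 1 − 79 = -78 (mod 8).
    Reduce coefficients mod 8: 5·t ≡ 2 (mod 8).
    The inverse of 5 mod 8 is 5 (since 5·5 = 25 = 3·8 + 1), so t ≡ 5·2 = 10 ≡ 2 (mod 8).
    Then x = 79 + 357·2 = 793, valid modulo lcm(357, 8) = 2856: x ≡ 793 (mod 2856).
  Combine with x ≡ 2 (mod 19); new modulus lcm = 54264.
    Write x = 793 + 2856·t and substitute into x ≡ 2 (mod 19): 2856·t ≡ 2 − 793 = -791 (mod 19).
    Reduce coefficients mod 19: 6·t ≡ 7 (mod 19).
    The inverse of 6 mod 19 is 16 (since 6·16 = 96 = 5·19 + 1), so t ≡ 16·7 = 112 ≡ 17 (mod 19).
    Then x = 793 + 2856·17 = 49345, valid modulo lcm(2856, 19) = 54264: x ≡ 49345 (mod 54264).
Verify against each original: 49345 mod 7 = 2, 49345 mod 3 = 1, 49345 mod 17 = 11, 49345 mod 8 = 1, 49345 mod 19 = 2.

x ≡ 49345 (mod 54264).


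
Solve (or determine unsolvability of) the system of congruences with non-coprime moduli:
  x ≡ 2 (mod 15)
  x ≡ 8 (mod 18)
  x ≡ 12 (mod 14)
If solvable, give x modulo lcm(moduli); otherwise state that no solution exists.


Moduli 15, 18, 14 are not pairwise coprime, so CRT works modulo lcm(m_i) when all pairwise compatibility conditions hold.
Pairwise compatibility: gcd(m_i, m_j) must divide a_i - a_j for every pair.
Merge one congruence at a time:
  Start: x ≡ 2 (mod 15).
  Combine with x ≡ 8 (mod 18): gcd(15, 18) = 3; 8 - 2 = 6, which IS divisible by 3, so compatible.
    Write x = 2 + 15·t and substitute into x ≡ 8 (mod 18): 15·t ≡ 8 − 2 = 6 (mod 18).
    Divide the congruence (and modulus) by g = 3: 5·t ≡ 2 (mod 6).
    The inverse of 5 mod 6 is 5 (since 5·5 = 25 = 4·6 + 1), so t ≡ 5·2 = 10 ≡ 4 (mod 6).
    Then x = 2 + 15·4 = 62, valid modulo lcm(15, 18) = 90: x ≡ 62 (mod 90).
  Combine with x ≡ 12 (mod 14): gcd(90, 14) = 2; 12 - 62 = -50, which IS divisible by 2, so compatible.
    Write x = 62 + 90·t and substitute into x ≡ 12 (mod 14): 90·t ≡ 12 − 62 = -50 (mod 14).
    Divide the congruence (and modulus) by g = 2: 45·t ≡ -25 (mod 7).
    Reduce coefficients mod 7: 3·t ≡ 3 (mod 7).
    The inverse of 3 mod 7 is 5 (since 3·5 = 15 = 2·7 + 1), so t ≡ 5·3 = 15 ≡ 1 (mod 7).
    Then x = 62 + 90·1 = 152, valid modulo lcm(90, 14) = 630: x ≡ 152 (mod 630).
Verify: 152 mod 15 = 2, 152 mod 18 = 8, 152 mod 14 = 12.

x ≡ 152 (mod 630).


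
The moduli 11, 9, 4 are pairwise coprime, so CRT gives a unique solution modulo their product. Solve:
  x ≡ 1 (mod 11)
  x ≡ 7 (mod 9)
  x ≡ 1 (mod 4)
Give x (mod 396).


Moduli 11, 9, 4 are pairwise coprime; by CRT there is a unique solution modulo M = 11 · 9 · 4 = 396.
Solve pairwise, accumulating the modulus:
  Start with x ≡ 1 (mod 11).
  Combine with x ≡ 7 (mod 9): since gcd(11, 9) = 1, we get a unique residue mod 99.
    Write x = 1 + 11·t and substitute into x ≡ 7 (mod 9): 11·t ≡ 7 − 1 = 6 (mod 9).
    Reduce coefficients mod 9: 2·t ≡ 6 (mod 9).
    The inverse of 2 mod 9 is 5 (since 2·5 = 10 = 1·9 + 1), so t ≡ 5·6 = 30 ≡ 3 (mod 9).
    Then x = 1 + 11·3 = 34, valid modulo lcm(11, 9) = 99: x ≡ 34 (mod 99).
  Combine with x ≡ 1 (mod 4): since gcd(99, 4) = 1, we get a unique residue mod 396.
    Write x = 34 + 99·t and substitute into x ≡ 1 (mod 4): 99·t ≡ 1 − 34 = -33 (mod 4).
    Reduce coefficients mod 4: 3·t ≡ 3 (mod 4).
    The inverse of 3 mod 4 is 3 (since 3·3 = 9 = 2·4 + 1), so t ≡ 3·3 = 9 ≡ 1 (mod 4).
    Then x = 34 + 99·1 = 133, valid modulo lcm(99, 4) = 396: x ≡ 133 (mod 396).
Verify: 133 mod 11 = 1 ✓, 133 mod 9 = 7 ✓, 133 mod 4 = 1 ✓.

x ≡ 133 (mod 396).


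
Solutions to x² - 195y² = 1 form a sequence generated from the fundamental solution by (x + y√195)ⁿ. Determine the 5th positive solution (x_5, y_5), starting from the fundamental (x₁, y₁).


Step 1: Find the fundamental solution (x₁, y₁) of x² - 195y² = 1.
  Expand √195 as a continued fraction. a₀ = ⌊√195⌋ = 13; iterate m_{k+1} = d_k·a_k − m_k, d_{k+1} = (195 − m_{k+1}²)/d_k, a_{k+1} = ⌊(a₀ + m_{k+1})/d_{k+1}⌋ (starting m₀ = 0, d₀ = 1), with convergents p_k = a_k·p_{k-1} + p_{k-2}, q_k = a_k·q_{k-1} + q_{k-2} (p₋₁ = 1, q₋₁ = 0):
  k = 0: a₀ = 13; p₀/q₀ = 13/1; p₀² − 195·q₀² = 169 − 195 = -26.
  k = 1: m = 13, d = 26, a = ⌊(13 + 13)/26⌋ = 1; p/q = (1·13 + 1)/(1·1 + 0) = 14/1; p² − 195·q² = 196 − 195 = 1.
  The first convergent with p² − 195·q² = 1 gives the fundamental solution (x₁, y₁) = (14, 1).
Step 2: Apply the recurrence (x_{n+1}, y_{n+1}) = (x₁x_n + 195y₁y_n, x₁y_n + y₁x_n) repeatedly.
  From (x_1, y_1) = (14, 1): x_2 = 14·14 + 195·1·1 = 391; y_2 = 14·1 + 1·14 = 28.
  From (x_2, y_2) = (391, 28): x_3 = 14·391 + 195·1·28 = 10934; y_3 = 14·28 + 1·391 = 783.
  From (x_3, y_3) = (10934, 783): x_4 = 14·10934 + 195·1·783 = 305761; y_4 = 14·783 + 1·10934 = 21896.
  From (x_4, y_4) = (305761, 21896): x_5 = 14·305761 + 195·1·21896 = 8550374; y_5 = 14·21896 + 1·305761 = 612305.
Step 3: Verify x_5² - 195·y_5² = 73108895539876 - 73108895539875 = 1 (should be 1). ✓

(x_1, y_1) = (14, 1); (x_5, y_5) = (8550374, 612305).


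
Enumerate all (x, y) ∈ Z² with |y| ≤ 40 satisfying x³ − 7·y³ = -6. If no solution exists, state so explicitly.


The equation is x³ - 7y³ = -6. For fixed y, x³ = 7·y³ − 6, so a solution requires the RHS to be a perfect cube.
Strategy: iterate y from -40 to 40, compute RHS = 7·y³ − 6, and check whether it is a (positive or negative) perfect cube.
Check small values of y:
  y = 0: RHS = -6 is not a perfect cube.
  y = 1: RHS = 1 = (1)³ ⇒ x = 1 works.
  y = -1: RHS = -13 is not a perfect cube.
  y = 2: RHS = 50 is not a perfect cube.
  y = -2: RHS = -62 is not a perfect cube.
  y = 3: RHS = 183 is not a perfect cube.
  y = -3: RHS = -195 is not a perfect cube.
Continuing the search up to |y| = 40 finds no further solutions beyond those listed.
Collected solutions: (1, 1).

Solutions (with |y| ≤ 40): (1, 1).


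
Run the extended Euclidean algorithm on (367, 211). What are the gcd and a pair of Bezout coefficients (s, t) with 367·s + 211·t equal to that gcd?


Euclidean algorithm on (367, 211) — divide until remainder is 0:
  367 = 1 · 211 + 156
  211 = 1 · 156 + 55
  156 = 2 · 55 + 46
  55 = 1 · 46 + 9
  46 = 5 · 9 + 1
  9 = 9 · 1 + 0
gcd(367, 211) = 1.
Track Bezout coefficients alongside the remainders: start with r₀ = 367 = a·1 + b·0 (s = 1, t = 0) and r₁ = 211 = a·0 + b·1 (s = 0, t = 1); each new remainder r_{k+1} = r_{k-1} − q_k·r_k inherits s_{k+1} = s_{k-1} − q_k·s_k, t_{k+1} = t_{k-1} − q_k·t_k, so r_k = a·s_k + b·t_k at every step:
  q = 1: r = 156, s = 1 − 1·0 = 1, t = 0 − 1·1 = -1  (check: 367·1 + 211·(-1) = 156)
  q = 1: r = 55, s = 0 − 1·1 = -1, t = 1 − 1·(-1) = 2  (check: 367·(-1) + 211·2 = 55)
  q = 2: r = 46, s = 1 − 2·(-1) = 3, t = -1 − 2·2 = -5  (check: 367·3 + 211·(-5) = 46)
  q = 1: r = 9, s = -1 − 1·3 = -4, t = 2 − 1·(-5) = 7  (check: 367·(-4) + 211·7 = 9)
  q = 5: r = 1, s = 3 − 5·(-4) = 23, t = -5 − 5·7 = -40  (check: 367·23 + 211·(-40) = 1)
The row with r = 1 (the gcd) gives the Bezout coefficients s = 23, t = -40.
Result: 367 · (23) + 211 · (-40) = 1.

gcd(367, 211) = 1; s = 23, t = -40 (check: 367·23 + 211·(-40) = 1).


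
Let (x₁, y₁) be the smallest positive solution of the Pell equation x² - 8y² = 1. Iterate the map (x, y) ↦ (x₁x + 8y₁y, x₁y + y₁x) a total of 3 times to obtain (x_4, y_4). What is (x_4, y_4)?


Step 1: Find the fundamental solution (x₁, y₁) of x² - 8y² = 1.
  Expand √8 as a continued fraction. a₀ = ⌊√8⌋ = 2; iterate m_{k+1} = d_k·a_k − m_k, d_{k+1} = (8 − m_{k+1}²)/d_k, a_{k+1} = ⌊(a₀ + m_{k+1})/d_{k+1}⌋ (starting m₀ = 0, d₀ = 1), with convergents p_k = a_k·p_{k-1} + p_{k-2}, q_k = a_k·q_{k-1} + q_{k-2} (p₋₁ = 1, q₋₁ = 0):
  k = 0: a₀ = 2; p₀/q₀ = 2/1; p₀² − 8·q₀² = 4 − 8 = -4.
  k = 1: m = 2, d = 4, a = ⌊(2 + 2)/4⌋ = 1; p/q = (1·2 + 1)/(1·1 + 0) = 3/1; p² − 8·q² = 9 − 8 = 1.
  The first convergent with p² − 8·q² = 1 gives the fundamental solution (x₁, y₁) = (3, 1).
Step 2: Apply the recurrence (x_{n+1}, y_{n+1}) = (x₁x_n + 8y₁y_n, x₁y_n + y₁x_n) repeatedly.
  From (x_1, y_1) = (3, 1): x_2 = 3·3 + 8·1·1 = 17; y_2 = 3·1 + 1·3 = 6.
  From (x_2, y_2) = (17, 6): x_3 = 3·17 + 8·1·6 = 99; y_3 = 3·6 + 1·17 = 35.
  From (x_3, y_3) = (99, 35): x_4 = 3·99 + 8·1·35 = 577; y_4 = 3·35 + 1·99 = 204.
Step 3: Verify x_4² - 8·y_4² = 332929 - 332928 = 1 (should be 1). ✓

(x_1, y_1) = (3, 1); (x_4, y_4) = (577, 204).


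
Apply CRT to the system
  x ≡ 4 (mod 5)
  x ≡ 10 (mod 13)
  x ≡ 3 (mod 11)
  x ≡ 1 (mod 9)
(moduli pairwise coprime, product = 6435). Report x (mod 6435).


Product of moduli M = 5 · 13 · 11 · 9 = 6435.
Merge one congruence at a time:
  Start: x ≡ 4 (mod 5).
  Combine with x ≡ 10 (mod 13); new modulus lcm = 65.
    Write x = 4 + 5·t and substitute into x ≡ 10 (mod 13): 5·t ≡ 10 − 4 = 6 (mod 13).
    The inverse of 5 mod 13 is 8 (since 5·8 = 40 = 3·13 + 1), so t ≡ 8·6 = 48 ≡ 9 (mod 13).
    Then x = 4 + 5·9 = 49, valid modulo lcm(5, 13) = 65: x ≡ 49 (mod 65).
  Combine with x ≡ 3 (mod 11); new modulus lcm = 715.
    Write x = 49 + 65·t and substitute into x ≡ 3 (mod 11): 65·t ≡ 3 − 49 = -46 (mod 11).
    Reduce coefficients mod 11: 10·t ≡ 9 (mod 11).
    The inverse of 10 mod 11 is 10 (since 10·10 = 100 = 9·11 + 1), so t ≡ 10·9 = 90 ≡ 2 (mod 11).
    Then x = 49 + 65·2 = 179, valid modulo lcm(65, 11) = 715: x ≡ 179 (mod 715).
  Combine with x ≡ 1 (mod 9); new modulus lcm = 6435.
    Write x = 179 + 715·t and substitute into x ≡ 1 (mod 9): 715·t ≡ 1 − 179 = -178 (mod 9).
    Reduce coefficients mod 9: 4·t ≡ 2 (mod 9).
    The inverse of 4 mod 9 is 7 (since 4·7 = 28 = 3·9 + 1), so t ≡ 7·2 = 14 ≡ 5 (mod 9).
    Then x = 179 + 715·5 = 3754, valid modulo lcm(715, 9) = 6435: x ≡ 3754 (mod 6435).
Verify against each original: 3754 mod 5 = 4, 3754 mod 13 = 10, 3754 mod 11 = 3, 3754 mod 9 = 1.

x ≡ 3754 (mod 6435).


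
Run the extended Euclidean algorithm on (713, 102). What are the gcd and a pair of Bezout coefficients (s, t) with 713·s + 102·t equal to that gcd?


Euclidean algorithm on (713, 102) — divide until remainder is 0:
  713 = 6 · 102 + 101
  102 = 1 · 101 + 1
  101 = 101 · 1 + 0
gcd(713, 102) = 1.
Track Bezout coefficients alongside the remainders: start with r₀ = 713 = a·1 + b·0 (s = 1, t = 0) and r₁ = 102 = a·0 + b·1 (s = 0, t = 1); each new remainder r_{k+1} = r_{k-1} − q_k·r_k inherits s_{k+1} = s_{k-1} − q_k·s_k, t_{k+1} = t_{k-1} − q_k·t_k, so r_k = a·s_k + b·t_k at every step:
  q = 6: r = 101, s = 1 − 6·0 = 1, t = 0 − 6·1 = -6  (check: 713·1 + 102·(-6) = 101)
  q = 1: r = 1, s = 0 − 1·1 = -1, t = 1 − 1·(-6) = 7  (check: 713·(-1) + 102·7 = 1)
The row with r = 1 (the gcd) gives the Bezout coefficients s = -1, t = 7.
Result: 713 · (-1) + 102 · (7) = 1.

gcd(713, 102) = 1; s = -1, t = 7 (check: 713·(-1) + 102·7 = 1).


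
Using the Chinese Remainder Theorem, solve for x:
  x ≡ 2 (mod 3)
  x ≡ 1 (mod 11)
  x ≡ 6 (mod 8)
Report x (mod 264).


Moduli 3, 11, 8 are pairwise coprime; by CRT there is a unique solution modulo M = 3 · 11 · 8 = 264.
Solve pairwise, accumulating the modulus:
  Start with x ≡ 2 (mod 3).
  Combine with x ≡ 1 (mod 11): since gcd(3, 11) = 1, we get a unique residue mod 33.
    Write x = 2 + 3·t and substitute into x ≡ 1 (mod 11): 3·t ≡ 1 − 2 = -1 (mod 11).
    Reduce coefficients mod 11: 3·t ≡ 10 (mod 11).
    The inverse of 3 mod 11 is 4 (since 3·4 = 12 = 1·11 + 1), so t ≡ 4·10 = 40 ≡ 7 (mod 11).
    Then x = 2 + 3·7 = 23, valid modulo lcm(3, 11) = 33: x ≡ 23 (mod 33).
  Combine with x ≡ 6 (mod 8): since gcd(33, 8) = 1, we get a unique residue mod 264.
    Write x = 23 + 33·t and substitute into x ≡ 6 (mod 8): 33·t ≡ 6 − 23 = -17 (mod 8).
    Reduce coefficients mod 8: 1·t ≡ 7 (mod 8).
    So t ≡ 7 (mod 8).
    Then x = 23 + 33·7 = 254, valid modulo lcm(33, 8) = 264: x ≡ 254 (mod 264).
Verify: 254 mod 3 = 2 ✓, 254 mod 11 = 1 ✓, 254 mod 8 = 6 ✓.

x ≡ 254 (mod 264).


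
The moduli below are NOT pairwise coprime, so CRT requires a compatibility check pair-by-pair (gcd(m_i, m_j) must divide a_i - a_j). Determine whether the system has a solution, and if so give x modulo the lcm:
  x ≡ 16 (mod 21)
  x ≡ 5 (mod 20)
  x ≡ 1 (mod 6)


Moduli 21, 20, 6 are not pairwise coprime, so CRT works modulo lcm(m_i) when all pairwise compatibility conditions hold.
Pairwise compatibility: gcd(m_i, m_j) must divide a_i - a_j for every pair.
Merge one congruence at a time:
  Start: x ≡ 16 (mod 21).
  Combine with x ≡ 5 (mod 20): gcd(21, 20) = 1; 5 - 16 = -11, which IS divisible by 1, so compatible.
    Write x = 16 + 21·t and substitute into x ≡ 5 (mod 20): 21·t ≡ 5 − 16 = -11 (mod 20).
    Reduce coefficients mod 20: 1·t ≡ 9 (mod 20).
    So t ≡ 9 (mod 20).
    Then x = 16 + 21·9 = 205, valid modulo lcm(21, 20) = 420: x ≡ 205 (mod 420).
  Combine with x ≡ 1 (mod 6): gcd(420, 6) = 6; 1 - 205 = -204, which IS divisible by 6, so compatible.
    Write x = 205 + 420·t and substitute into x ≡ 1 (mod 6): 420·t ≡ 1 − 205 = -204 (mod 6).
    Divide the congruence (and modulus) by g = 6: 70·t ≡ -34 (mod 1).
    Modulo 1 every t works; take t = 0.
    Then x = 205 + 420·0 = 205, valid modulo lcm(420, 6) = 420: x ≡ 205 (mod 420).
Verify: 205 mod 21 = 16, 205 mod 20 = 5, 205 mod 6 = 1.

x ≡ 205 (mod 420).


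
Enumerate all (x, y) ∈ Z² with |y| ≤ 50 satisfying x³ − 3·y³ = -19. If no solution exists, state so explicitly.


The equation is x³ - 3y³ = -19. For fixed y, x³ = 3·y³ − 19, so a solution requires the RHS to be a perfect cube.
Strategy: iterate y from -50 to 50, compute RHS = 3·y³ − 19, and check whether it is a (positive or negative) perfect cube.
Check small values of y:
  y = 0: RHS = -19 is not a perfect cube.
  y = 1: RHS = -16 is not a perfect cube.
  y = -1: RHS = -22 is not a perfect cube.
  y = 2: RHS = 5 is not a perfect cube.
  y = -2: RHS = -43 is not a perfect cube.
  y = 3: RHS = 62 is not a perfect cube.
  y = -3: RHS = -100 is not a perfect cube.
Continuing the search up to |y| = 50 finds no solutions either.
No (x, y) in the scanned range satisfies the equation.

No integer solutions with |y| ≤ 50.


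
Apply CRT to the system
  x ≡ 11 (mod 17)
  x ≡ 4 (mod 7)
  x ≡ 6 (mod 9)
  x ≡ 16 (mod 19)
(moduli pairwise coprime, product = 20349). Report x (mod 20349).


Product of moduli M = 17 · 7 · 9 · 19 = 20349.
Merge one congruence at a time:
  Start: x ≡ 11 (mod 17).
  Combine with x ≡ 4 (mod 7); new modulus lcm = 119.
    Write x = 11 + 17·t and substitute into x ≡ 4 (mod 7): 17·t ≡ 4 − 11 = -7 (mod 7).
    Reduce coefficients mod 7: 3·t ≡ 0 (mod 7).
    The inverse of 3 mod 7 is 5 (since 3·5 = 15 = 2·7 + 1), so t ≡ 5·0 = 0 ≡ 0 (mod 7).
    Then x = 11 + 17·0 = 11, valid modulo lcm(17, 7) = 119: x ≡ 11 (mod 119).
  Combine with x ≡ 6 (mod 9); new modulus lcm = 1071.
    Write x = 11 + 119·t and substitute into x ≡ 6 (mod 9): 119·t ≡ 6 − 11 = -5 (mod 9).
    Reduce coefficients mod 9: 2·t ≡ 4 (mod 9).
    The inverse of 2 mod 9 is 5 (since 2·5 = 10 = 1·9 + 1), so t ≡ 5·4 = 20 ≡ 2 (mod 9).
    Then x = 11 + 119·2 = 249, valid modulo lcm(119, 9) = 1071: x ≡ 249 (mod 1071).
  Combine with x ≡ 16 (mod 19); new modulus lcm = 20349.
    Write x = 249 + 1071·t and substitute into x ≡ 16 (mod 19): 1071·t ≡ 16 − 249 = -233 (mod 19).
    Reduce coefficients mod 19: 7·t ≡ 14 (mod 19).
    The inverse of 7 mod 19 is 11 (since 7·11 = 77 = 4·19 + 1), so t ≡ 11·14 = 154 ≡ 2 (mod 19).
    Then x = 249 + 1071·2 = 2391, valid modulo lcm(1071, 19) = 20349: x ≡ 2391 (mod 20349).
Verify against each original: 2391 mod 17 = 11, 2391 mod 7 = 4, 2391 mod 9 = 6, 2391 mod 19 = 16.

x ≡ 2391 (mod 20349).


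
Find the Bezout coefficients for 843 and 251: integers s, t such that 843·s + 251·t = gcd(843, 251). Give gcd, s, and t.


Euclidean algorithm on (843, 251) — divide until remainder is 0:
  843 = 3 · 251 + 90
  251 = 2 · 90 + 71
  90 = 1 · 71 + 19
  71 = 3 · 19 + 14
  19 = 1 · 14 + 5
  14 = 2 · 5 + 4
  5 = 1 · 4 + 1
  4 = 4 · 1 + 0
gcd(843, 251) = 1.
Track Bezout coefficients alongside the remainders: start with r₀ = 843 = a·1 + b·0 (s = 1, t = 0) and r₁ = 251 = a·0 + b·1 (s = 0, t = 1); each new remainder r_{k+1} = r_{k-1} − q_k·r_k inherits s_{k+1} = s_{k-1} − q_k·s_k, t_{k+1} = t_{k-1} − q_k·t_k, so r_k = a·s_k + b·t_k at every step:
  q = 3: r = 90, s = 1 − 3·0 = 1, t = 0 − 3·1 = -3  (check: 843·1 + 251·(-3) = 90)
  q = 2: r = 71, s = 0 − 2·1 = -2, t = 1 − 2·(-3) = 7  (check: 843·(-2) + 251·7 = 71)
  q = 1: r = 19, s = 1 − 1·(-2) = 3, t = -3 − 1·7 = -10  (check: 843·3 + 251·(-10) = 19)
  q = 3: r = 14, s = -2 − 3·3 = -11, t = 7 − 3·(-10) = 37  (check: 843·(-11) + 251·37 = 14)
  q = 1: r = 5, s = 3 − 1·(-11) = 14, t = -10 − 1·37 = -47  (check: 843·14 + 251·(-47) = 5)
  q = 2: r = 4, s = -11 − 2·14 = -39, t = 37 − 2·(-47) = 131  (check: 843·(-39) + 251·131 = 4)
  q = 1: r = 1, s = 14 − 1·(-39) = 53, t = -47 − 1·131 = -178  (check: 843·53 + 251·(-178) = 1)
The row with r = 1 (the gcd) gives the Bezout coefficients s = 53, t = -178.
Result: 843 · (53) + 251 · (-178) = 1.

gcd(843, 251) = 1; s = 53, t = -178 (check: 843·53 + 251·(-178) = 1).


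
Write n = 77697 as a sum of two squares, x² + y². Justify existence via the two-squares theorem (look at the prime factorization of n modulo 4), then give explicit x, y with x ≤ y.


Step 1: Factor n = 77697 = 3^2 · 89 · 97.
Step 2: Check the mod-4 condition on each prime factor: 3 ≡ 3 (mod 4), exponent 2 (must be even); 89 ≡ 1 (mod 4), exponent 1; 97 ≡ 1 (mod 4), exponent 1.
All primes ≡ 3 (mod 4) appear to even exponent (or don't appear), so by the two-squares theorem n IS expressible as a sum of two squares.
Step 3: Build a representation. Group n = k² · m with k = 3 and m = 89 · 97 = 8633 (a product of primes ≡ 1 (mod 4)); a representation of m scales to one of n via (k·x)² + (k·y)² = k²(x² + y²). Each prime p ≡ 1 (mod 4) is itself a sum of two squares; find a² by testing p − a² for a perfect square:
  89: 89 − 1² = 88, 89 − 2² = 85, 89 − 3² = 80, 89 − 4² = 73, 89 − 5² = 64 = 8² ⇒ 89 = 5² + 8².
  97: 97 − 1² = 96, 97 − 2² = 93, 97 − 3² = 88, 97 − 4² = 81 = 9² ⇒ 97 = 4² + 9².
  Combine using the Brahmagupta–Fibonacci identity (a² + b²)(c² + d²) = (ac − bd)² + (ad + bc)² = (ac + bd)² + (ad − bc)²:
  89 · 97 = 8633: from (5² + 8²)(4² + 9²), take (5·4 − 8·9, 5·9 + 8·4) = (20 − 72, 45 + 32) = (-52, 77); dropping signs (only squares matter) gives (52, 77); check 52² + 77² = 2704 + 5929 = 8633 ✓.
  Scale by k = 3: (3·52, 3·77) = (156, 231).
Step 4: Order so x ≤ y and verify: 156² + 231² = 24336 + 53361 = 77697 = n. ✓

n = 77697 = 156² + 231² (one valid representation with x ≤ y).


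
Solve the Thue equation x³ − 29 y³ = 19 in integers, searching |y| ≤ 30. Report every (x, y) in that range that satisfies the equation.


The equation is x³ - 29y³ = 19. For fixed y, x³ = 29·y³ + 19, so a solution requires the RHS to be a perfect cube.
Strategy: iterate y from -30 to 30, compute RHS = 29·y³ + 19, and check whether it is a (positive or negative) perfect cube.
Check small values of y:
  y = 0: RHS = 19 is not a perfect cube.
  y = 1: RHS = 48 is not a perfect cube.
  y = -1: RHS = -10 is not a perfect cube.
  y = 2: RHS = 251 is not a perfect cube.
  y = -2: RHS = -213 is not a perfect cube.
  y = 3: RHS = 802 is not a perfect cube.
  y = -3: RHS = -764 is not a perfect cube.
Continuing the search up to |y| = 30 finds no solutions either.
No (x, y) in the scanned range satisfies the equation.

No integer solutions with |y| ≤ 30.


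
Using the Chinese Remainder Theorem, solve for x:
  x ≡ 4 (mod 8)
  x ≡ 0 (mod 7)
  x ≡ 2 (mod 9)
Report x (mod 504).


Moduli 8, 7, 9 are pairwise coprime; by CRT there is a unique solution modulo M = 8 · 7 · 9 = 504.
Solve pairwise, accumulating the modulus:
  Start with x ≡ 4 (mod 8).
  Combine with x ≡ 0 (mod 7): since gcd(8, 7) = 1, we get a unique residue mod 56.
    Write x = 4 + 8·t and substitute into x ≡ 0 (mod 7): 8·t ≡ 0 − 4 = -4 (mod 7).
    Reduce coefficients mod 7: 1·t ≡ 3 (mod 7).
    So t ≡ 3 (mod 7).
    Then x = 4 + 8·3 = 28, valid modulo lcm(8, 7) = 56: x ≡ 28 (mod 56).
  Combine with x ≡ 2 (mod 9): since gcd(56, 9) = 1, we get a unique residue mod 504.
    Write x = 28 + 56·t and substitute into x ≡ 2 (mod 9): 56·t ≡ 2 − 28 = -26 (mod 9).
    Reduce coefficients mod 9: 2·t ≡ 1 (mod 9).
    The inverse of 2 mod 9 is 5 (since 2·5 = 10 = 1·9 + 1), so t ≡ 5·1 = 5 ≡ 5 (mod 9).
    Then x = 28 + 56·5 = 308, valid modulo lcm(56, 9) = 504: x ≡ 308 (mod 504).
Verify: 308 mod 8 = 4 ✓, 308 mod 7 = 0 ✓, 308 mod 9 = 2 ✓.

x ≡ 308 (mod 504).


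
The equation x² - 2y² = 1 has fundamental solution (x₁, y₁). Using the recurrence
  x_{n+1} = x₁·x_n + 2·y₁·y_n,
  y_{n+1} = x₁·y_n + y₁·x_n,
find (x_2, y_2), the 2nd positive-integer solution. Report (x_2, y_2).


Step 1: Find the fundamental solution (x₁, y₁) of x² - 2y² = 1.
  Expand √2 as a continued fraction. a₀ = ⌊√2⌋ = 1; iterate m_{k+1} = d_k·a_k − m_k, d_{k+1} = (2 − m_{k+1}²)/d_k, a_{k+1} = ⌊(a₀ + m_{k+1})/d_{k+1}⌋ (starting m₀ = 0, d₀ = 1), with convergents p_k = a_k·p_{k-1} + p_{k-2}, q_k = a_k·q_{k-1} + q_{k-2} (p₋₁ = 1, q₋₁ = 0):
  k = 0: a₀ = 1; p₀/q₀ = 1/1; p₀² − 2·q₀² = 1 − 2 = -1.
  k = 1: m = 1, d = 1, a = ⌊(1 + 1)/1⌋ = 2; p/q = (2·1 + 1)/(2·1 + 0) = 3/2; p² − 2·q² = 9 − 8 = 1.
  The first convergent with p² − 2·q² = 1 gives the fundamental solution (x₁, y₁) = (3, 2).
Step 2: Apply the recurrence (x_{n+1}, y_{n+1}) = (x₁x_n + 2y₁y_n, x₁y_n + y₁x_n) repeatedly.
  From (x_1, y_1) = (3, 2): x_2 = 3·3 + 2·2·2 = 17; y_2 = 3·2 + 2·3 = 12.
Step 3: Verify x_2² - 2·y_2² = 289 - 288 = 1 (should be 1). ✓

(x_1, y_1) = (3, 2); (x_2, y_2) = (17, 12).


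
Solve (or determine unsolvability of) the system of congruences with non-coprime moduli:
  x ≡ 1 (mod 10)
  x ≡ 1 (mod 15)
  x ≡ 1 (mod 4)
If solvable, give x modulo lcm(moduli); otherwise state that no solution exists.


Moduli 10, 15, 4 are not pairwise coprime, so CRT works modulo lcm(m_i) when all pairwise compatibility conditions hold.
Pairwise compatibility: gcd(m_i, m_j) must divide a_i - a_j for every pair.
Merge one congruence at a time:
  Start: x ≡ 1 (mod 10).
  Combine with x ≡ 1 (mod 15): gcd(10, 15) = 5; 1 - 1 = 0, which IS divisible by 5, so compatible.
    Write x = 1 + 10·t and substitute into x ≡ 1 (mod 15): 10·t ≡ 1 − 1 = 0 (mod 15).
    Divide the congruence (and modulus) by g = 5: 2·t ≡ 0 (mod 3).
    The inverse of 2 mod 3 is 2 (since 2·2 = 4 = 1·3 + 1), so t ≡ 2·0 = 0 ≡ 0 (mod 3).
    Then x = 1 + 10·0 = 1, valid modulo lcm(10, 15) = 30: x ≡ 1 (mod 30).
  Combine with x ≡ 1 (mod 4): gcd(30, 4) = 2; 1 - 1 = 0, which IS divisible by 2, so compatible.
    Write x = 1 + 30·t and substitute into x ≡ 1 (mod 4): 30·t ≡ 1 − 1 = 0 (mod 4).
    Divide the congruence (and modulus) by g = 2: 15·t ≡ 0 (mod 2).
    Reduce coefficients mod 2: 1·t ≡ 0 (mod 2).
    So t ≡ 0 (mod 2).
    Then x = 1 + 30·0 = 1, valid modulo lcm(30, 4) = 60: x ≡ 1 (mod 60).
Verify: 1 mod 10 = 1, 1 mod 15 = 1, 1 mod 4 = 1.

x ≡ 1 (mod 60).


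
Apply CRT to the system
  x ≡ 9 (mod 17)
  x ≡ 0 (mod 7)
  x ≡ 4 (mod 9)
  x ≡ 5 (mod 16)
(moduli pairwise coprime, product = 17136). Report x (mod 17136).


Product of moduli M = 17 · 7 · 9 · 16 = 17136.
Merge one congruence at a time:
  Start: x ≡ 9 (mod 17).
  Combine with x ≡ 0 (mod 7); new modulus lcm = 119.
    Write x = 9 + 17·t and substitute into x ≡ 0 (mod 7): 17·t ≡ 0 − 9 = -9 (mod 7).
    Reduce coefficients mod 7: 3·t ≡ 5 (mod 7).
    The inverse of 3 mod 7 is 5 (since 3·5 = 15 = 2·7 + 1), so t ≡ 5·5 = 25 ≡ 4 (mod 7).
    Then x = 9 + 17·4 = 77, valid modulo lcm(17, 7) = 119: x ≡ 77 (mod 119).
  Combine with x ≡ 4 (mod 9); new modulus lcm = 1071.
    Write x = 77 + 119·t and substitute into x ≡ 4 (mod 9): 119·t ≡ 4 − 77 = -73 (mod 9).
    Reduce coefficients mod 9: 2·t ≡ 8 (mod 9).
    The inverse of 2 mod 9 is 5 (since 2·5 = 10 = 1·9 + 1), so t ≡ 5·8 = 40 ≡ 4 (mod 9).
    Then x = 77 + 119·4 = 553, valid modulo lcm(119, 9) = 1071: x ≡ 553 (mod 1071).
  Combine with x ≡ 5 (mod 16); new modulus lcm = 17136.
    Write x = 553 + 1071·t and substitute into x ≡ 5 (mod 16): 1071·t ≡ 5 − 553 = -548 (mod 16).
    Reduce coefficients mod 16: 15·t ≡ 12 (mod 16).
    The inverse of 15 mod 16 is 15 (since 15·15 = 225 = 14·16 + 1), so t ≡ 15·12 = 180 ≡ 4 (mod 16).
    Then x = 553 + 1071·4 = 4837, valid modulo lcm(1071, 16) = 17136: x ≡ 4837 (mod 17136).
Verify against each original: 4837 mod 17 = 9, 4837 mod 7 = 0, 4837 mod 9 = 4, 4837 mod 16 = 5.

x ≡ 4837 (mod 17136).


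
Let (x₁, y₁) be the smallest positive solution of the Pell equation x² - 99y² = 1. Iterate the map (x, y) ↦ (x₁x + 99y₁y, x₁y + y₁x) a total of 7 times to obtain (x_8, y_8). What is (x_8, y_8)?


Step 1: Find the fundamental solution (x₁, y₁) of x² - 99y² = 1.
  Expand √99 as a continued fraction. a₀ = ⌊√99⌋ = 9; iterate m_{k+1} = d_k·a_k − m_k, d_{k+1} = (99 − m_{k+1}²)/d_k, a_{k+1} = ⌊(a₀ + m_{k+1})/d_{k+1}⌋ (starting m₀ = 0, d₀ = 1), with convergents p_k = a_k·p_{k-1} + p_{k-2}, q_k = a_k·q_{k-1} + q_{k-2} (p₋₁ = 1, q₋₁ = 0):
  k = 0: a₀ = 9; p₀/q₀ = 9/1; p₀² − 99·q₀² = 81 − 99 = -18.
  k = 1: m = 9, d = 18, a = ⌊(9 + 9)/18⌋ = 1; p/q = (1·9 + 1)/(1·1 + 0) = 10/1; p² − 99·q² = 100 − 99 = 1.
  The first convergent with p² − 99·q² = 1 gives the fundamental solution (x₁, y₁) = (10, 1).
Step 2: Apply the recurrence (x_{n+1}, y_{n+1}) = (x₁x_n + 99y₁y_n, x₁y_n + y₁x_n) repeatedly.
  From (x_1, y_1) = (10, 1): x_2 = 10·10 + 99·1·1 = 199; y_2 = 10·1 + 1·10 = 20.
  From (x_2, y_2) = (199, 20): x_3 = 10·199 + 99·1·20 = 3970; y_3 = 10·20 + 1·199 = 399.
  From (x_3, y_3) = (3970, 399): x_4 = 10·3970 + 99·1·399 = 79201; y_4 = 10·399 + 1·3970 = 7960.
  From (x_4, y_4) = (79201, 7960): x_5 = 10·79201 + 99·1·7960 = 1580050; y_5 = 10·7960 + 1·79201 = 158801.
  From (x_5, y_5) = (1580050, 158801): x_6 = 10·1580050 + 99·1·158801 = 31521799; y_6 = 10·158801 + 1·1580050 = 3168060.
  From (x_6, y_6) = (31521799, 3168060): x_7 = 10·31521799 + 99·1·3168060 = 628855930; y_7 = 10·3168060 + 1·31521799 = 63202399.
  From (x_7, y_7) = (628855930, 63202399): x_8 = 10·628855930 + 99·1·63202399 = 12545596801; y_8 = 10·63202399 + 1·628855930 = 1260879920.
Step 3: Verify x_8² - 99·y_8² = 157391999093261433601 - 157391999093261433600 = 1 (should be 1). ✓

(x_1, y_1) = (10, 1); (x_8, y_8) = (12545596801, 1260879920).


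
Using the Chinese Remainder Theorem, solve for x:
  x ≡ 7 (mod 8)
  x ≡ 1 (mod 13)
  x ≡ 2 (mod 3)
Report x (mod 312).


Moduli 8, 13, 3 are pairwise coprime; by CRT there is a unique solution modulo M = 8 · 13 · 3 = 312.
Solve pairwise, accumulating the modulus:
  Start with x ≡ 7 (mod 8).
  Combine with x ≡ 1 (mod 13): since gcd(8, 13) = 1, we get a unique residue mod 104.
    Write x = 7 + 8·t and substitute into x ≡ 1 (mod 13): 8·t ≡ 1 − 7 = -6 (mod 13).
    Reduce coefficients mod 13: 8·t ≡ 7 (mod 13).
    The inverse of 8 mod 13 is 5 (since 8·5 = 40 = 3·13 + 1), so t ≡ 5·7 = 35 ≡ 9 (mod 13).
    Then x = 7 + 8·9 = 79, valid modulo lcm(8, 13) = 104: x ≡ 79 (mod 104).
  Combine with x ≡ 2 (mod 3): since gcd(104, 3) = 1, we get a unique residue mod 312.
    Write x = 79 + 104·t and substitute into x ≡ 2 (mod 3): 104·t ≡ 2 − 79 = -77 (mod 3).
    Reduce coefficients mod 3: 2·t ≡ 1 (mod 3).
    The inverse of 2 mod 3 is 2 (since 2·2 = 4 = 1·3 + 1), so t ≡ 2·1 = 2 ≡ 2 (mod 3).
    Then x = 79 + 104·2 = 287, valid modulo lcm(104, 3) = 312: x ≡ 287 (mod 312).
Verify: 287 mod 8 = 7 ✓, 287 mod 13 = 1 ✓, 287 mod 3 = 2 ✓.

x ≡ 287 (mod 312).


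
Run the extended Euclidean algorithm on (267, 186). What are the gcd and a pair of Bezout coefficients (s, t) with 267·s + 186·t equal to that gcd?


Euclidean algorithm on (267, 186) — divide until remainder is 0:
  267 = 1 · 186 + 81
  186 = 2 · 81 + 24
  81 = 3 · 24 + 9
  24 = 2 · 9 + 6
  9 = 1 · 6 + 3
  6 = 2 · 3 + 0
gcd(267, 186) = 3.
Track Bezout coefficients alongside the remainders: start with r₀ = 267 = a·1 + b·0 (s = 1, t = 0) and r₁ = 186 = a·0 + b·1 (s = 0, t = 1); each new remainder r_{k+1} = r_{k-1} − q_k·r_k inherits s_{k+1} = s_{k-1} − q_k·s_k, t_{k+1} = t_{k-1} − q_k·t_k, so r_k = a·s_k + b·t_k at every step:
  q = 1: r = 81, s = 1 − 1·0 = 1, t = 0 − 1·1 = -1  (check: 267·1 + 186·(-1) = 81)
  q = 2: r = 24, s = 0 − 2·1 = -2, t = 1 − 2·(-1) = 3  (check: 267·(-2) + 186·3 = 24)
  q = 3: r = 9, s = 1 − 3·(-2) = 7, t = -1 − 3·3 = -10  (check: 267·7 + 186·(-10) = 9)
  q = 2: r = 6, s = -2 − 2·7 = -16, t = 3 − 2·(-10) = 23  (check: 267·(-16) + 186·23 = 6)
  q = 1: r = 3, s = 7 − 1·(-16) = 23, t = -10 − 1·23 = -33  (check: 267·23 + 186·(-33) = 3)
The row with r = 3 (the gcd) gives the Bezout coefficients s = 23, t = -33.
Result: 267 · (23) + 186 · (-33) = 3.

gcd(267, 186) = 3; s = 23, t = -33 (check: 267·23 + 186·(-33) = 3).


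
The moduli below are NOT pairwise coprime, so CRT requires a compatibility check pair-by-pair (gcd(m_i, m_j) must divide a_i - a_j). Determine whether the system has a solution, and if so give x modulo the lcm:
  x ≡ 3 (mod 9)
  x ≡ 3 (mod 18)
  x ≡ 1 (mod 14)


Moduli 9, 18, 14 are not pairwise coprime, so CRT works modulo lcm(m_i) when all pairwise compatibility conditions hold.
Pairwise compatibility: gcd(m_i, m_j) must divide a_i - a_j for every pair.
Merge one congruence at a time:
  Start: x ≡ 3 (mod 9).
  Combine with x ≡ 3 (mod 18): gcd(9, 18) = 9; 3 - 3 = 0, which IS divisible by 9, so compatible.
    Write x = 3 + 9·t and substitute into x ≡ 3 (mod 18): 9·t ≡ 3 − 3 = 0 (mod 18).
    Divide the congruence (and modulus) by g = 9: 1·t ≡ 0 (mod 2).
    So t ≡ 0 (mod 2).
    Then x = 3 + 9·0 = 3, valid modulo lcm(9, 18) = 18: x ≡ 3 (mod 18).
  Combine with x ≡ 1 (mod 14): gcd(18, 14) = 2; 1 - 3 = -2, which IS divisible by 2, so compatible.
    Write x = 3 + 18·t and substitute into x ≡ 1 (mod 14): 18·t ≡ 1 − 3 = -2 (mod 14).
    Divide the congruence (and modulus) by g = 2: 9·t ≡ -1 (mod 7).
    Reduce coefficients mod 7: 2·t ≡ 6 (mod 7).
    The inverse of 2 mod 7 is 4 (since 2·4 = 8 = 1·7 + 1), so t ≡ 4·6 = 24 ≡ 3 (mod 7).
    Then x = 3 + 18·3 = 57, valid modulo lcm(18, 14) = 126: x ≡ 57 (mod 126).
Verify: 57 mod 9 = 3, 57 mod 18 = 3, 57 mod 14 = 1.

x ≡ 57 (mod 126).


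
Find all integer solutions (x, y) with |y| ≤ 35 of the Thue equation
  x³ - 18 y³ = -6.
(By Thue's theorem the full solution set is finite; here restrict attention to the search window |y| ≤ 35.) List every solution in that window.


The equation is x³ - 18y³ = -6. For fixed y, x³ = 18·y³ − 6, so a solution requires the RHS to be a perfect cube.
Strategy: iterate y from -35 to 35, compute RHS = 18·y³ − 6, and check whether it is a (positive or negative) perfect cube.
Check small values of y:
  y = 0: RHS = -6 is not a perfect cube.
  y = 1: RHS = 12 is not a perfect cube.
  y = -1: RHS = -24 is not a perfect cube.
  y = 2: RHS = 138 is not a perfect cube.
  y = -2: RHS = -150 is not a perfect cube.
  y = 3: RHS = 480 is not a perfect cube.
  y = -3: RHS = -492 is not a perfect cube.
Continuing the search up to |y| = 35 finds no solutions either.
No (x, y) in the scanned range satisfies the equation.

No integer solutions with |y| ≤ 35.


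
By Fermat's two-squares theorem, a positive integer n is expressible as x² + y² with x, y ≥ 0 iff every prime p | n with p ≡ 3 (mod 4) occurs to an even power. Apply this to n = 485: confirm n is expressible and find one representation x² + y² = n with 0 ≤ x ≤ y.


Step 1: Factor n = 485 = 5 · 97.
Step 2: Check the mod-4 condition on each prime factor: 5 ≡ 1 (mod 4), exponent 1; 97 ≡ 1 (mod 4), exponent 1.
All primes ≡ 3 (mod 4) appear to even exponent (or don't appear), so by the two-squares theorem n IS expressible as a sum of two squares.
Step 3: Build a representation. Here n = 5 · 97 is a product of primes ≡ 1 (mod 4). Each prime p ≡ 1 (mod 4) is itself a sum of two squares; find a² by testing p − a² for a perfect square:
  5: 5 − 1² = 4 = 2² ⇒ 5 = 1² + 2².
  97: 97 − 1² = 96, 97 − 2² = 93, 97 − 3² = 88, 97 − 4² = 81 = 9² ⇒ 97 = 4² + 9².
  Combine using the Brahmagupta–Fibonacci identity (a² + b²)(c² + d²) = (ac − bd)² + (ad + bc)² = (ac + bd)² + (ad − bc)²:
  5 · 97 = 485: from (1² + 2²)(4² + 9²), take (1·4 − 2·9, 1·9 + 2·4) = (4 − 18, 9 + 8) = (-14, 17); dropping signs (only squares matter) gives (14, 17); check 14² + 17² = 196 + 289 = 485 ✓.
Step 4: Order so x ≤ y and verify: 14² + 17² = 196 + 289 = 485 = n. ✓

n = 485 = 14² + 17² (one valid representation with x ≤ y).


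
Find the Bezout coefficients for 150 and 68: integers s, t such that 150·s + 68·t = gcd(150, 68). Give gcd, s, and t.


Euclidean algorithm on (150, 68) — divide until remainder is 0:
  150 = 2 · 68 + 14
  68 = 4 · 14 + 12
  14 = 1 · 12 + 2
  12 = 6 · 2 + 0
gcd(150, 68) = 2.
Track Bezout coefficients alongside the remainders: start with r₀ = 150 = a·1 + b·0 (s = 1, t = 0) and r₁ = 68 = a·0 + b·1 (s = 0, t = 1); each new remainder r_{k+1} = r_{k-1} − q_k·r_k inherits s_{k+1} = s_{k-1} − q_k·s_k, t_{k+1} = t_{k-1} − q_k·t_k, so r_k = a·s_k + b·t_k at every step:
  q = 2: r = 14, s = 1 − 2·0 = 1, t = 0 − 2·1 = -2  (check: 150·1 + 68·(-2) = 14)
  q = 4: r = 12, s = 0 − 4·1 = -4, t = 1 − 4·(-2) = 9  (check: 150·(-4) + 68·9 = 12)
  q = 1: r = 2, s = 1 − 1·(-4) = 5, t = -2 − 1·9 = -11  (check: 150·5 + 68·(-11) = 2)
The row with r = 2 (the gcd) gives the Bezout coefficients s = 5, t = -11.
Result: 150 · (5) + 68 · (-11) = 2.

gcd(150, 68) = 2; s = 5, t = -11 (check: 150·5 + 68·(-11) = 2).


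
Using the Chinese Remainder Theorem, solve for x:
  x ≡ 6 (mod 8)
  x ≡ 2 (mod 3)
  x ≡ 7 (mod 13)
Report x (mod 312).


Moduli 8, 3, 13 are pairwise coprime; by CRT there is a unique solution modulo M = 8 · 3 · 13 = 312.
Solve pairwise, accumulating the modulus:
  Start with x ≡ 6 (mod 8).
  Combine with x ≡ 2 (mod 3): since gcd(8, 3) = 1, we get a unique residue mod 24.
    Write x = 6 + 8·t and substitute into x ≡ 2 (mod 3): 8·t ≡ 2 − 6 = -4 (mod 3).
    Reduce coefficients mod 3: 2·t ≡ 2 (mod 3).
    The inverse of 2 mod 3 is 2 (since 2·2 = 4 = 1·3 + 1), so t ≡ 2·2 = 4 ≡ 1 (mod 3).
    Then x = 6 + 8·1 = 14, valid modulo lcm(8, 3) = 24: x ≡ 14 (mod 24).
  Combine with x ≡ 7 (mod 13): since gcd(24, 13) = 1, we get a unique residue mod 312.
    Write x = 14 + 24·t and substitute into x ≡ 7 (mod 13): 24·t ≡ 7 − 14 = -7 (mod 13).
    Reduce coefficients mod 13: 11·t ≡ 6 (mod 13).
    The inverse of 11 mod 13 is 6 (since 11·6 = 66 = 5·13 + 1), so t ≡ 6·6 = 36 ≡ 10 (mod 13).
    Then x = 14 + 24·10 = 254, valid modulo lcm(24, 13) = 312: x ≡ 254 (mod 312).
Verify: 254 mod 8 = 6 ✓, 254 mod 3 = 2 ✓, 254 mod 13 = 7 ✓.

x ≡ 254 (mod 312).


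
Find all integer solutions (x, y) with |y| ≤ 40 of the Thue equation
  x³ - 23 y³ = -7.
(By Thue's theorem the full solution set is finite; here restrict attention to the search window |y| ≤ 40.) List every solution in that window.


The equation is x³ - 23y³ = -7. For fixed y, x³ = 23·y³ − 7, so a solution requires the RHS to be a perfect cube.
Strategy: iterate y from -40 to 40, compute RHS = 23·y³ − 7, and check whether it is a (positive or negative) perfect cube.
Check small values of y:
  y = 0: RHS = -7 is not a perfect cube.
  y = 1: RHS = 16 is not a perfect cube.
  y = -1: RHS = -30 is not a perfect cube.
  y = 2: RHS = 177 is not a perfect cube.
  y = -2: RHS = -191 is not a perfect cube.
  y = 3: RHS = 614 is not a perfect cube.
  y = -3: RHS = -628 is not a perfect cube.
Continuing the search up to |y| = 40 finds no solutions either.
No (x, y) in the scanned range satisfies the equation.

No integer solutions with |y| ≤ 40.


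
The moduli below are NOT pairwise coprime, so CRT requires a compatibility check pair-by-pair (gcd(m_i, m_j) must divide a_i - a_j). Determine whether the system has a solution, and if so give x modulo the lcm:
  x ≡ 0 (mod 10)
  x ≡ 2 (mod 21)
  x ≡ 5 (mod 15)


Moduli 10, 21, 15 are not pairwise coprime, so CRT works modulo lcm(m_i) when all pairwise compatibility conditions hold.
Pairwise compatibility: gcd(m_i, m_j) must divide a_i - a_j for every pair.
Merge one congruence at a time:
  Start: x ≡ 0 (mod 10).
  Combine with x ≡ 2 (mod 21): gcd(10, 21) = 1; 2 - 0 = 2, which IS divisible by 1, so compatible.
    Write x = 0 + 10·t and substitute into x ≡ 2 (mod 21): 10·t ≡ 2 − 0 = 2 (mod 21).
    The inverse of 10 mod 21 is 19 (since 10·19 = 190 = 9·21 + 1), so t ≡ 19·2 = 38 ≡ 17 (mod 21).
    Then x = 0 + 10·17 = 170, valid modulo lcm(10, 21) = 210: x ≡ 170 (mod 210).
  Combine with x ≡ 5 (mod 15): gcd(210, 15) = 15; 5 - 170 = -165, which IS divisible by 15, so compatible.
    Write x = 170 + 210·t and substitute into x ≡ 5 (mod 15): 210·t ≡ 5 − 170 = -165 (mod 15).
    Divide the congruence (and modulus) by g = 15: 14·t ≡ -11 (mod 1).
    Modulo 1 every t works; take t = 0.
    Then x = 170 + 210·0 = 170, valid modulo lcm(210, 15) = 210: x ≡ 170 (mod 210).
Verify: 170 mod 10 = 0, 170 mod 21 = 2, 170 mod 15 = 5.

x ≡ 170 (mod 210).


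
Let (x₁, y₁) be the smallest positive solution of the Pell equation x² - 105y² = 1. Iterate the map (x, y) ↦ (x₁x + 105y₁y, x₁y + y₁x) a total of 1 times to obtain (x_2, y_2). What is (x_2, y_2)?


Step 1: Find the fundamental solution (x₁, y₁) of x² - 105y² = 1.
  Expand √105 as a continued fraction. a₀ = ⌊√105⌋ = 10; iterate m_{k+1} = d_k·a_k − m_k, d_{k+1} = (105 − m_{k+1}²)/d_k, a_{k+1} = ⌊(a₀ + m_{k+1})/d_{k+1}⌋ (starting m₀ = 0, d₀ = 1), with convergents p_k = a_k·p_{k-1} + p_{k-2}, q_k = a_k·q_{k-1} + q_{k-2} (p₋₁ = 1, q₋₁ = 0):
  k = 0: a₀ = 10; p₀/q₀ = 10/1; p₀² − 105·q₀² = 100 − 105 = -5.
  k = 1: m = 10, d = 5, a = ⌊(10 + 10)/5⌋ = 4; p/q = (4·10 + 1)/(4·1 + 0) = 41/4; p² − 105·q² = 1681 − 1680 = 1.
  The first convergent with p² − 105·q² = 1 gives the fundamental solution (x₁, y₁) = (41, 4).
Step 2: Apply the recurrence (x_{n+1}, y_{n+1}) = (x₁x_n + 105y₁y_n, x₁y_n + y₁x_n) repeatedly.
  From (x_1, y_1) = (41, 4): x_2 = 41·41 + 105·4·4 = 3361; y_2 = 41·4 + 4·41 = 328.
Step 3: Verify x_2² - 105·y_2² = 11296321 - 11296320 = 1 (should be 1). ✓

(x_1, y_1) = (41, 4); (x_2, y_2) = (3361, 328).
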